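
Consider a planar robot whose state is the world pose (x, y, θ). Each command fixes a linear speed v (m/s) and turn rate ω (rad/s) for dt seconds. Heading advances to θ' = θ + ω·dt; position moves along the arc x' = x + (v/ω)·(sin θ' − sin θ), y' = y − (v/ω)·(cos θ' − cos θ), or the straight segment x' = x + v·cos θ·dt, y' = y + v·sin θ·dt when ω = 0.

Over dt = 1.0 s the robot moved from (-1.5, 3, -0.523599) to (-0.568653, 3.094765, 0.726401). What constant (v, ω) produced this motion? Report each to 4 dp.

Δθ = 0.726401 − -0.523599 = 1.250000
ω = Δθ/dt = 1.250000/1.0 = 1.2500
R = Δx/(sin θ' − sin θ) = 0.8000
v = R·ω = 0.8000·1.2500 = 1.0000

v = 1.0000, ω = 1.2500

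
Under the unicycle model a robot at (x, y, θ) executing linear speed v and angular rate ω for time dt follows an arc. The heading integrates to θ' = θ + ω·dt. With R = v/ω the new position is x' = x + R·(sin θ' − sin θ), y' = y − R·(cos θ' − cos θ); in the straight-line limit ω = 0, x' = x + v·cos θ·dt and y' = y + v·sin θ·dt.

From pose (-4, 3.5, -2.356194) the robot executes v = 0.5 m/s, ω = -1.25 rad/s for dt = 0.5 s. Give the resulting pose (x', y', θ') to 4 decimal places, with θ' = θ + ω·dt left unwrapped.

θ' = -2.3562 + -1.25·0.5 = -2.9812
R = v/ω = 0.5/-1.25 = -0.4000
x' = -4 + -0.4000·(sin -2.9812 − sin -2.3562) = -4.2190
y' = 3.5 − -0.4000·(cos -2.9812 − cos -2.3562) = 3.3880

(-4.2190, 3.3880, -2.9812)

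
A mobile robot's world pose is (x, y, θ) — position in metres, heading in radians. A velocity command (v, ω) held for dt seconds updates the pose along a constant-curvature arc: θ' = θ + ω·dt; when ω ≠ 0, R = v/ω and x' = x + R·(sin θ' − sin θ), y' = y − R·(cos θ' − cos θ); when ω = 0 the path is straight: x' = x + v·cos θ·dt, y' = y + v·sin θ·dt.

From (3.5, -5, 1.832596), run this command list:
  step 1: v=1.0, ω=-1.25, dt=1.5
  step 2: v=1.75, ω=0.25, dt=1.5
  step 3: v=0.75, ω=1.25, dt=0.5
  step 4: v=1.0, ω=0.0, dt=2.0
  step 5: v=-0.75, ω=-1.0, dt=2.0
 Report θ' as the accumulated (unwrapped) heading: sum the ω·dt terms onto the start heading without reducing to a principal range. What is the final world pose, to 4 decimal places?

(7.0736, -1.7054, -1.0424)

step 1: θ'=-0.0424 (R=-0.8000) → pose (4.3067, -3.9937, -0.0424)
step 2: θ'=0.3326 (R=7.0000) → pose (6.8889, -3.6163, 0.3326)
step 3: θ'=0.9576 (R=0.6000) → pose (7.1837, -3.3945, 0.9576)
step 4: θ'=0.9576 (straight) → pose (8.3346, -1.7589, 0.9576)
step 5: θ'=-1.0424 (R=0.7500) → pose (7.0736, -1.7054, -1.0424)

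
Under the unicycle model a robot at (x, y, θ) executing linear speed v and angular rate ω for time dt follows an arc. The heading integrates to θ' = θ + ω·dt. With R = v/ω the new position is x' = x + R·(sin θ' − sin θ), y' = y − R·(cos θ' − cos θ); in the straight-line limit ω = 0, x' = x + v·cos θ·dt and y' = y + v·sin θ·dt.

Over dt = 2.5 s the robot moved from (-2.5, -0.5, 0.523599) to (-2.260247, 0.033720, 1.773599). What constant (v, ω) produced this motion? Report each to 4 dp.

Δθ = 1.773599 − 0.523599 = 1.250000
ω = Δθ/dt = 1.250000/2.5 = 0.5000
R = −Δy/(cos θ' − cos θ) = 0.5000
v = R·ω = 0.5000·0.5000 = 0.2500

v = 0.2500, ω = 0.5000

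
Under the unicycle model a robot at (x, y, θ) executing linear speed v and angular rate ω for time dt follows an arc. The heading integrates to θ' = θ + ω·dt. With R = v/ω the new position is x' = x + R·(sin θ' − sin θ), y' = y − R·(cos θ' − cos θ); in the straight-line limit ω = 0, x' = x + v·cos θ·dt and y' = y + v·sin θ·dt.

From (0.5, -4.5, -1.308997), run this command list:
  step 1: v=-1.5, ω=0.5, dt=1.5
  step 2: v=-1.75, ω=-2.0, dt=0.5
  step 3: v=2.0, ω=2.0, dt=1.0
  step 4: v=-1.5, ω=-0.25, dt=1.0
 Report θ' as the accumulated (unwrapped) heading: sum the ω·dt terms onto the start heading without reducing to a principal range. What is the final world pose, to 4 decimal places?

step 1: θ'=-0.5590 (R=-3.0000) → pose (-0.8068, -2.7331, -0.5590)
step 2: θ'=-1.5590 (R=0.8750) → pose (-1.2177, -2.0016, -1.5590)
step 3: θ'=0.4410 (R=1.0000) → pose (0.2091, -2.8941, 0.4410)
step 4: θ'=0.1910 (R=6.0000) → pose (-1.2129, -3.3591, 0.1910)

(-1.2129, -3.3591, 0.1910)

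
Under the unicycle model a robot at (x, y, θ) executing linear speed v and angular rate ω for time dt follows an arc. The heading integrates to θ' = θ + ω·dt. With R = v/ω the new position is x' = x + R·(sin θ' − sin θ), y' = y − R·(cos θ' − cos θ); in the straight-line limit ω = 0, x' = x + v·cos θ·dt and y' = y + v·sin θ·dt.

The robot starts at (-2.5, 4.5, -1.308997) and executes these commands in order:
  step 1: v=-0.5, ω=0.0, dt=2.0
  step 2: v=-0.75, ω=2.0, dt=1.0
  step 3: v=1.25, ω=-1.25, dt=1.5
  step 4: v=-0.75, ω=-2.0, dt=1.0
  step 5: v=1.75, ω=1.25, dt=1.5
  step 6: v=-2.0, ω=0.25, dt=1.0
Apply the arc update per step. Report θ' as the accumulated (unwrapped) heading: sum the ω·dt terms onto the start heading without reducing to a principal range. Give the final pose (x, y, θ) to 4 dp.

step 1: θ'=-1.3090 (straight) → pose (-2.7588, 5.4659, -1.3090)
step 2: θ'=0.6910 (R=-0.3750) → pose (-3.3600, 5.6578, 0.6910)
step 3: θ'=-1.1840 (R=-1.0000) → pose (-1.7966, 5.2645, -1.1840)
step 4: θ'=-3.1840 (R=0.3750) → pose (-1.4334, 5.7806, -3.1840)
step 5: θ'=-1.3090 (R=1.4000) → pose (-2.8451, 4.0195, -1.3090)
step 6: θ'=-1.0590 (R=-8.0000) → pose (-3.5975, 5.8669, -1.0590)

(-3.5975, 5.8669, -1.0590)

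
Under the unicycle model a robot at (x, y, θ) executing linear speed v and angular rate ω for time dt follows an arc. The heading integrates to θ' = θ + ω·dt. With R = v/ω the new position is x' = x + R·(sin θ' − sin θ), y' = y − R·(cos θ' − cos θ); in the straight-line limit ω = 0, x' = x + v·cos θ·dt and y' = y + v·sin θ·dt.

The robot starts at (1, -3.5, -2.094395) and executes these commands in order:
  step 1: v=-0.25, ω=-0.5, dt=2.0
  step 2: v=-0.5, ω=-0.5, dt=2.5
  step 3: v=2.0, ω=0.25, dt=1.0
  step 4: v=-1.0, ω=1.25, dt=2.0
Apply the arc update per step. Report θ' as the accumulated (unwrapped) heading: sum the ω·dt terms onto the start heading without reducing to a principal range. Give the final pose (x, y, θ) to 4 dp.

step 1: θ'=-3.0944 (R=0.5000) → pose (1.4094, -3.2506, -3.0944)
step 2: θ'=-4.3444 (R=1.0000) → pose (2.3897, -3.8897, -4.3444)
step 3: θ'=-4.0944 (R=8.0000) → pose (1.4456, -2.1324, -4.0944)
step 4: θ'=-1.5944 (R=-0.8000) → pose (2.8974, -1.6878, -1.5944)

(2.8974, -1.6878, -1.5944)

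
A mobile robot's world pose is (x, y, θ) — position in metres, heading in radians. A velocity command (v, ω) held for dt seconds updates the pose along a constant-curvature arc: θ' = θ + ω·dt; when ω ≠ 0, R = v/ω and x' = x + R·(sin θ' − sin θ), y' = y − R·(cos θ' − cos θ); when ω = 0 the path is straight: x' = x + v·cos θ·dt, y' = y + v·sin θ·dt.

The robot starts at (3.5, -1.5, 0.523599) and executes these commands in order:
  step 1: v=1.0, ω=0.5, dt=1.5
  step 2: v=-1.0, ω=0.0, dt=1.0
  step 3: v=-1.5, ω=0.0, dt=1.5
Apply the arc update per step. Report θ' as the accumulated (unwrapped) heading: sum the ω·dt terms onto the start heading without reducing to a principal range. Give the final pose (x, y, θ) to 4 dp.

(3.4606, -3.4612, 1.2736)

step 1: θ'=1.2736 (R=2.0000) → pose (4.4123, -0.3536, 1.2736)
step 2: θ'=1.2736 (straight) → pose (4.1195, -1.3098, 1.2736)
step 3: θ'=1.2736 (straight) → pose (3.4606, -3.4612, 1.2736)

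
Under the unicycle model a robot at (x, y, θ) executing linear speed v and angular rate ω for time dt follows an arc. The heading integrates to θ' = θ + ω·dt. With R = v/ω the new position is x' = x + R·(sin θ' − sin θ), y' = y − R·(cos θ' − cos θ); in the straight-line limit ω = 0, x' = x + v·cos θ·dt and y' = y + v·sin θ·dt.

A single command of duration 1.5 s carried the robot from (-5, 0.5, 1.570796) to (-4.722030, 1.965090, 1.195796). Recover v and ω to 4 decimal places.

Δθ = 1.195796 − 1.570796 = -0.375000
ω = Δθ/dt = -0.375000/1.5 = -0.2500
R = −Δy/(cos θ' − cos θ) = -4.0000
v = R·ω = -4.0000·-0.2500 = 1.0000

v = 1.0000, ω = -0.2500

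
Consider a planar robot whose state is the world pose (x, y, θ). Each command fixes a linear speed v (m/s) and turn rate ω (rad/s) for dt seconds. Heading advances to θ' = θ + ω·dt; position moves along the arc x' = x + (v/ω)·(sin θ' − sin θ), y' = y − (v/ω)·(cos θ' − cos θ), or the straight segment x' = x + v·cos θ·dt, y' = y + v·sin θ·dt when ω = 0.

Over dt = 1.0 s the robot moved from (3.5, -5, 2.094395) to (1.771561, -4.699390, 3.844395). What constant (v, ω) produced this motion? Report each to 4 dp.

Δθ = 3.844395 − 2.094395 = 1.750000
ω = Δθ/dt = 1.750000/1.0 = 1.7500
R = Δx/(sin θ' − sin θ) = 1.1429
v = R·ω = 1.1429·1.7500 = 2.0000

v = 2.0000, ω = 1.7500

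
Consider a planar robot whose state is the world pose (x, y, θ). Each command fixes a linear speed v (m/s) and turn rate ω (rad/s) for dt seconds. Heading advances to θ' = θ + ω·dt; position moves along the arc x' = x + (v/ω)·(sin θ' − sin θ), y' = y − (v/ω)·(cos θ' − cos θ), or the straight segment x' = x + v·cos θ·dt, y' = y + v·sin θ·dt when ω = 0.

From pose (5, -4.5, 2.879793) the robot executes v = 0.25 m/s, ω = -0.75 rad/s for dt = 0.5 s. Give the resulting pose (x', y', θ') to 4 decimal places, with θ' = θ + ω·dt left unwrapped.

(4.8881, -4.4460, 2.5048)

θ' = 2.8798 + -0.75·0.5 = 2.5048
R = v/ω = 0.25/-0.75 = -0.3333
x' = 5 + -0.3333·(sin 2.5048 − sin 2.8798) = 4.8881
y' = -4.5 − -0.3333·(cos 2.5048 − cos 2.8798) = -4.4460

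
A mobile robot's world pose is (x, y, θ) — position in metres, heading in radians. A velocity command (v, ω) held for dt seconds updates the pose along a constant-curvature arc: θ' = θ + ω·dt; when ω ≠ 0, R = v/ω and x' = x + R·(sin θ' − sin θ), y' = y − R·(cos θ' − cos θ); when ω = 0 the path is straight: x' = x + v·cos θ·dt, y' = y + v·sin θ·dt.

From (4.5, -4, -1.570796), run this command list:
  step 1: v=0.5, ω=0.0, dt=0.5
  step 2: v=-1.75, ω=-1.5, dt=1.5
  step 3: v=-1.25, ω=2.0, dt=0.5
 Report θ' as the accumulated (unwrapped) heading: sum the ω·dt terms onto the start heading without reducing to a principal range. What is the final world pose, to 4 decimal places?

(6.9892, -3.4491, -2.8208)

step 1: θ'=-1.5708 (straight) → pose (4.5000, -4.2500, -1.5708)
step 2: θ'=-3.8208 (R=1.1667) → pose (6.3995, -3.3422, -3.8208)
step 3: θ'=-2.8208 (R=-0.6250) → pose (6.9892, -3.4491, -2.8208)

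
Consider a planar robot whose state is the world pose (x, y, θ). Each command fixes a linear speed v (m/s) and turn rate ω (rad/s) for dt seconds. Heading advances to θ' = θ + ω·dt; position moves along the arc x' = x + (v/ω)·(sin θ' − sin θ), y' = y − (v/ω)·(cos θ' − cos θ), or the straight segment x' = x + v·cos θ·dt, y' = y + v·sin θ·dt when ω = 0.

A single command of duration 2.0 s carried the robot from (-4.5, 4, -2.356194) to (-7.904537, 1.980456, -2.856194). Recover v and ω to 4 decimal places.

Δθ = -2.856194 − -2.356194 = -0.500000
ω = Δθ/dt = -0.500000/2.0 = -0.2500
R = Δx/(sin θ' − sin θ) = -8.0000
v = R·ω = -8.0000·-0.2500 = 2.0000

v = 2.0000, ω = -0.2500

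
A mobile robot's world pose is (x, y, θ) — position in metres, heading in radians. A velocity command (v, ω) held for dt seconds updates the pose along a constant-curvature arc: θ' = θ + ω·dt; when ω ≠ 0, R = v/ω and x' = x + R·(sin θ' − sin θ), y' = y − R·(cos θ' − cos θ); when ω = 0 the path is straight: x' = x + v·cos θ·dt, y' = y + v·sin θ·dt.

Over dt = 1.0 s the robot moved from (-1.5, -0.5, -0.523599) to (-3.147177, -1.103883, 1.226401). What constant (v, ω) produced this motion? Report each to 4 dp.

v = -2.0000, ω = 1.7500

Δθ = 1.226401 − -0.523599 = 1.750000
ω = Δθ/dt = 1.750000/1.0 = 1.7500
R = Δx/(sin θ' − sin θ) = -1.1429
v = R·ω = -1.1429·1.7500 = -2.0000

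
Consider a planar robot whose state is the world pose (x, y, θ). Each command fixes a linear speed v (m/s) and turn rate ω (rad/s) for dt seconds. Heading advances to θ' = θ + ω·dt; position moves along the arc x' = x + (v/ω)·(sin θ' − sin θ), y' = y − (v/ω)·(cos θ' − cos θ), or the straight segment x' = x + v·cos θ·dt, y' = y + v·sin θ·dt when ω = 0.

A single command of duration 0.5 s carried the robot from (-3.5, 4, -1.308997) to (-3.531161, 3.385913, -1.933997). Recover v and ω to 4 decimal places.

Δθ = -1.933997 − -1.308997 = -0.625000
ω = Δθ/dt = -0.625000/0.5 = -1.2500
R = −Δy/(cos θ' − cos θ) = -1.0000
v = R·ω = -1.0000·-1.2500 = 1.2500

v = 1.2500, ω = -1.2500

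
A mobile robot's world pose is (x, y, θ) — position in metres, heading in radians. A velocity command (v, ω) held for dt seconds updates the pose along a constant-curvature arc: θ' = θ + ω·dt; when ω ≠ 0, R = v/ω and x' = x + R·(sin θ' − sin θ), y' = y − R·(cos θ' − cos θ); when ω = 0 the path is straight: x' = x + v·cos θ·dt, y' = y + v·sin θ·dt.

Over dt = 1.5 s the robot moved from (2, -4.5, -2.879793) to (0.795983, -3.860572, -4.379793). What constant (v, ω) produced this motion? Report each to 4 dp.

Δθ = -4.379793 − -2.879793 = -1.500000
ω = Δθ/dt = -1.500000/1.5 = -1.0000
R = Δx/(sin θ' − sin θ) = -1.0000
v = R·ω = -1.0000·-1.0000 = 1.0000

v = 1.0000, ω = -1.0000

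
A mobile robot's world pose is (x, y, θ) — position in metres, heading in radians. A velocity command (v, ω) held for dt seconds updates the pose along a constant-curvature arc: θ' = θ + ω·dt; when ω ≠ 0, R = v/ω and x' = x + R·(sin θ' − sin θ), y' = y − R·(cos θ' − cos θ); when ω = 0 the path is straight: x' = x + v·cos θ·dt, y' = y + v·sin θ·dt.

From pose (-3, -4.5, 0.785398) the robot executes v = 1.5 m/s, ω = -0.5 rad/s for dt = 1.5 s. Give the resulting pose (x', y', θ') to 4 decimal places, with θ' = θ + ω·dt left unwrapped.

θ' = 0.7854 + -0.5·1.5 = 0.0354
R = v/ω = 1.5/-0.5 = -3.0000
x' = -3 + -3.0000·(sin 0.0354 − sin 0.7854) = -0.9849
y' = -4.5 − -3.0000·(cos 0.0354 − cos 0.7854) = -3.6232

(-0.9849, -3.6232, 0.0354)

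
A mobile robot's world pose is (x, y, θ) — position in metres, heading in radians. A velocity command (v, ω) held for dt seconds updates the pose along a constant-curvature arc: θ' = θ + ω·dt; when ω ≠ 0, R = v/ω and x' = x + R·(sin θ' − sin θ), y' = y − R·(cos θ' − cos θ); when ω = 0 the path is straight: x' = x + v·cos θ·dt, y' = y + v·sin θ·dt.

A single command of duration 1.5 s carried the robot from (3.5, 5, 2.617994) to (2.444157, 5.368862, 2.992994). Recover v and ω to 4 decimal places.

v = 0.7500, ω = 0.2500

Δθ = 2.992994 − 2.617994 = 0.375000
ω = Δθ/dt = 0.375000/1.5 = 0.2500
R = Δx/(sin θ' − sin θ) = 3.0000
v = R·ω = 3.0000·0.2500 = 0.7500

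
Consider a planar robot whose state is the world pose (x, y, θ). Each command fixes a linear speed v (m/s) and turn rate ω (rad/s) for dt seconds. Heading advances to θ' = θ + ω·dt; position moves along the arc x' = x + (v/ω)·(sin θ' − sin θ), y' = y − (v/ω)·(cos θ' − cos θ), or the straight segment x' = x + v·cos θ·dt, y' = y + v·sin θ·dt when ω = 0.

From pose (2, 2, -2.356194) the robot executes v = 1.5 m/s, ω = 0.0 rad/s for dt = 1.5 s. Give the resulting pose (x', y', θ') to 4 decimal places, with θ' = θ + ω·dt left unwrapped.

θ' = -2.3562 + 0.0·1.5 = -2.3562
ω = 0 → straight: x' = 2 + 1.5·cos(-2.3562)·1.5 = 0.4090
y' = 2 + 1.5·sin(-2.3562)·1.5 = 0.4090

(0.4090, 0.4090, -2.3562)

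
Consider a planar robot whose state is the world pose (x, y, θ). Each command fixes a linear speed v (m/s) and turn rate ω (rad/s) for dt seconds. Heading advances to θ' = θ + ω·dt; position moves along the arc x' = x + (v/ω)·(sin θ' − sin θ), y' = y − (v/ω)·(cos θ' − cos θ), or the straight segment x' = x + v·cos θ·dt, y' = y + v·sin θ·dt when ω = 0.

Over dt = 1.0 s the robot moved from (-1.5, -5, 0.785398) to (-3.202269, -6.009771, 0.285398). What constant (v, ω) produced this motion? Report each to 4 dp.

v = -2.0000, ω = -0.5000

Δθ = 0.285398 − 0.785398 = -0.500000
ω = Δθ/dt = -0.500000/1.0 = -0.5000
R = Δx/(sin θ' − sin θ) = 4.0000
v = R·ω = 4.0000·-0.5000 = -2.0000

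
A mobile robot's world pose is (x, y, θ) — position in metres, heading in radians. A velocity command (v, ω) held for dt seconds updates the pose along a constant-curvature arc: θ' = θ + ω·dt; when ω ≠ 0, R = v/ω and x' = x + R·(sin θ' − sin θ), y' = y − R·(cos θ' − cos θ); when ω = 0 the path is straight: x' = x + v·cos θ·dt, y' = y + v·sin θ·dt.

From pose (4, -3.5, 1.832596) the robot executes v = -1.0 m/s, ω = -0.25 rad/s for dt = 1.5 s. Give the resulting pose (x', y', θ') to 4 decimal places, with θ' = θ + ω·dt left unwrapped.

(4.1107, -4.9871, 1.4576)

θ' = 1.8326 + -0.25·1.5 = 1.4576
R = v/ω = -1.0/-0.25 = 4.0000
x' = 4 + 4.0000·(sin 1.4576 − sin 1.8326) = 4.1107
y' = -3.5 − 4.0000·(cos 1.4576 − cos 1.8326) = -4.9871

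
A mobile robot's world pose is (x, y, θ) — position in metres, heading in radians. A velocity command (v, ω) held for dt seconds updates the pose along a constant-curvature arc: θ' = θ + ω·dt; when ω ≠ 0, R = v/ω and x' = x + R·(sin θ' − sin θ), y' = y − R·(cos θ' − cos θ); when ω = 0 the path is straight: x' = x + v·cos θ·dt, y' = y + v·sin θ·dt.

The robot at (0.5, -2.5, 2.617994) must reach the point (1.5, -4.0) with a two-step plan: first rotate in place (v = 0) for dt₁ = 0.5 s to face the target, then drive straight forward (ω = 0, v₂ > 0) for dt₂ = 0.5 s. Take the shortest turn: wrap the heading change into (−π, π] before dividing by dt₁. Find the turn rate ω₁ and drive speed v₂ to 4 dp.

ω₁ = 5.3648, v₂ = 3.6056

heading to target = atan2(-4−-2.5, 1.5−0.5) = -0.9828
Δθ = wrap(-0.9828 − 2.6180) = 2.6824; ω₁ = Δθ/dt₁ = 5.3648
distance = √((1.5−0.5)² + (-4−-2.5)²) = 1.8028; v₂ = distance/dt₂ = 3.6056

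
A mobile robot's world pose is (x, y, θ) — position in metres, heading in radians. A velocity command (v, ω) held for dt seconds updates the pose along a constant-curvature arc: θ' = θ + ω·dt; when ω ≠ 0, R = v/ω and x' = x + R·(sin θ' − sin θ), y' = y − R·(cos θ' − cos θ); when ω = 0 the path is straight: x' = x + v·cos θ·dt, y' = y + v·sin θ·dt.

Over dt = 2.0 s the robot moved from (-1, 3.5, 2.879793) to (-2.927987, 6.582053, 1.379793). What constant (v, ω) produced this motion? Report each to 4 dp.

v = 2.0000, ω = -0.7500

Δθ = 1.379793 − 2.879793 = -1.500000
ω = Δθ/dt = -1.500000/2.0 = -0.7500
R = −Δy/(cos θ' − cos θ) = -2.6667
v = R·ω = -2.6667·-0.7500 = 2.0000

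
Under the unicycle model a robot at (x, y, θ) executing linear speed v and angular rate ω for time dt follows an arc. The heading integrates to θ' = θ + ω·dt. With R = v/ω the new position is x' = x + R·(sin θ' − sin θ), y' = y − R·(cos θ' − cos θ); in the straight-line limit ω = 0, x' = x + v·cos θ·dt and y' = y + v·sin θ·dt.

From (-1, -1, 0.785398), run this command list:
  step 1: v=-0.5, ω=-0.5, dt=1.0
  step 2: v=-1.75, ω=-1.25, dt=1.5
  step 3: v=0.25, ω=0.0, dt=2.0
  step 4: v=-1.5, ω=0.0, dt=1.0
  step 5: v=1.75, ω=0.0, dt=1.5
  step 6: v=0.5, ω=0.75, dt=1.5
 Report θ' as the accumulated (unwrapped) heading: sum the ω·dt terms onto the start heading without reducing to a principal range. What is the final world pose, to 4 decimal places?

(-2.8822, -2.1160, -0.4646)

step 1: θ'=0.2854 (R=1.0000) → pose (-1.4256, -1.2524, 0.2854)
step 2: θ'=-1.5896 (R=1.4000) → pose (-3.2195, 0.1173, -1.5896)
step 3: θ'=-1.5896 (straight) → pose (-3.2289, -0.3827, -1.5896)
step 4: θ'=-1.5896 (straight) → pose (-3.2007, 1.1171, -1.5896)
step 5: θ'=-1.5896 (straight) → pose (-3.2500, -1.5075, -1.5896)
step 6: θ'=-0.4646 (R=0.6667) → pose (-2.8822, -2.1160, -0.4646)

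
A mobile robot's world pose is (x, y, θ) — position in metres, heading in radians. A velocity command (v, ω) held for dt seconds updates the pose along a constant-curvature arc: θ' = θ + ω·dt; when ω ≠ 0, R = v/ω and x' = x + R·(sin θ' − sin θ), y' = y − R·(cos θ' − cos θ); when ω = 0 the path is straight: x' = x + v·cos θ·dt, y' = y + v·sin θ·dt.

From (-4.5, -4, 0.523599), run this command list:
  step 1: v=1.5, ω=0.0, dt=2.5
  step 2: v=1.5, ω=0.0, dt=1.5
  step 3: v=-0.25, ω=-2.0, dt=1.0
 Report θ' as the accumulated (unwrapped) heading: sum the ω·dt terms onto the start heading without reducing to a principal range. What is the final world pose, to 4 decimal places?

(0.5092, -0.9035, -1.4764)

step 1: θ'=0.5236 (straight) → pose (-1.2524, -2.1250, 0.5236)
step 2: θ'=0.5236 (straight) → pose (0.6962, -1.0000, 0.5236)
step 3: θ'=-1.4764 (R=0.1250) → pose (0.5092, -0.9035, -1.4764)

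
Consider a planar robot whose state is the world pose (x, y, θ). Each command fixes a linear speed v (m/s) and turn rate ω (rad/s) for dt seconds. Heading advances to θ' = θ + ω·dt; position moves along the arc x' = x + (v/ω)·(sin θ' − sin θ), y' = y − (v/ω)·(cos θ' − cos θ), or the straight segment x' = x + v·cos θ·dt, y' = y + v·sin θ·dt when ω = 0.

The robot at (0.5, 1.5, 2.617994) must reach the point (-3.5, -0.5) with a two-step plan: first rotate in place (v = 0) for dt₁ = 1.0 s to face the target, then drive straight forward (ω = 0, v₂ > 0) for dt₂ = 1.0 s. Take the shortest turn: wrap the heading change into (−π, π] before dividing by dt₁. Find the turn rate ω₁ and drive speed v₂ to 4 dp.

ω₁ = 0.9872, v₂ = 4.4721

heading to target = atan2(-0.5−1.5, -3.5−0.5) = -2.6779
Δθ = wrap(-2.6779 − 2.6180) = 0.9872; ω₁ = Δθ/dt₁ = 0.9872
distance = √((-3.5−0.5)² + (-0.5−1.5)²) = 4.4721; v₂ = distance/dt₂ = 4.4721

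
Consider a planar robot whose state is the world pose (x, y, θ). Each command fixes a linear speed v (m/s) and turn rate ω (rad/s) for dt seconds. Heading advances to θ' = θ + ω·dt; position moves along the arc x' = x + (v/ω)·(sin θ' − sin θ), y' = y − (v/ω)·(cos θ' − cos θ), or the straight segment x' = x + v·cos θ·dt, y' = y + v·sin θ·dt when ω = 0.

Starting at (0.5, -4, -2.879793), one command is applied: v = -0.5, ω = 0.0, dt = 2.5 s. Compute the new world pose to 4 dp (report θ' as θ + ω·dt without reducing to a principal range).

(1.7074, -3.6765, -2.8798)

θ' = -2.8798 + 0.0·2.5 = -2.8798
ω = 0 → straight: x' = 0.5 + -0.5·cos(-2.8798)·2.5 = 1.7074
y' = -4 + -0.5·sin(-2.8798)·2.5 = -3.6765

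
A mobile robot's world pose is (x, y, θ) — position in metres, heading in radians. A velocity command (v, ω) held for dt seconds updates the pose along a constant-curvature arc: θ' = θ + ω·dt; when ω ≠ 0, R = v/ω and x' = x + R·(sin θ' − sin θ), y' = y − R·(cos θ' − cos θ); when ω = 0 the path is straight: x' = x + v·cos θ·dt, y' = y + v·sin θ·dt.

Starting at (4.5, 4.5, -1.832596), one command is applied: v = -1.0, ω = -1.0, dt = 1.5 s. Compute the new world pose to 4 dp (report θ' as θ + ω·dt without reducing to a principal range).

θ' = -1.8326 + -1.0·1.5 = -3.3326
R = v/ω = -1.0/-1.0 = 1.0000
x' = 4.5 + 1.0000·(sin -3.3326 − sin -1.8326) = 5.6558
y' = 4.5 − 1.0000·(cos -3.3326 − cos -1.8326) = 5.2230

(5.6558, 5.2230, -3.3326)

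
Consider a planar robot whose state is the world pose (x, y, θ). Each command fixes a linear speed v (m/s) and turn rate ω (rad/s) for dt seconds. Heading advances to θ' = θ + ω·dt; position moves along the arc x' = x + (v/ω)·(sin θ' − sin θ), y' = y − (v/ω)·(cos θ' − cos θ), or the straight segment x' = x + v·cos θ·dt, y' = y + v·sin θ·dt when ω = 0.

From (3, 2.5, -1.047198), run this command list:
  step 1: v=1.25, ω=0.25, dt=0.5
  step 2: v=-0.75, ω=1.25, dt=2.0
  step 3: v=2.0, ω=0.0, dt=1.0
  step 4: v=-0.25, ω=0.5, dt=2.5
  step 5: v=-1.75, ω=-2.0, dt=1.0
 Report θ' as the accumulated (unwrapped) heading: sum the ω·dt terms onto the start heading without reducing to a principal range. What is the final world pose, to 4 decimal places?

step 1: θ'=-0.9222 (R=5.0000) → pose (3.3455, 1.9796, -0.9222)
step 2: θ'=1.5778 (R=-0.6000) → pose (2.2673, 1.6130, 1.5778)
step 3: θ'=1.5778 (straight) → pose (2.2533, 3.6130, 1.5778)
step 4: θ'=2.8278 (R=-0.5000) → pose (2.5990, 3.1409, 2.8278)
step 5: θ'=0.8278 (R=0.8750) → pose (2.9733, 1.7167, 0.8278)

(2.9733, 1.7167, 0.8278)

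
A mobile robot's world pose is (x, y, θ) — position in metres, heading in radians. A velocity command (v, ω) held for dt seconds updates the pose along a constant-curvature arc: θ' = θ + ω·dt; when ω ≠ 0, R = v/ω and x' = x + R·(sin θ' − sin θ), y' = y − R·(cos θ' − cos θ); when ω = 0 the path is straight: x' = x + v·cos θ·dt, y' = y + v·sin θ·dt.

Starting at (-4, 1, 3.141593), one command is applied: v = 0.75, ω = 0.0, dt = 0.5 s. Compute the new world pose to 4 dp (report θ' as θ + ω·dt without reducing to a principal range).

(-4.3750, 1.0000, 3.1416)

θ' = 3.1416 + 0.0·0.5 = 3.1416
ω = 0 → straight: x' = -4 + 0.75·cos(3.1416)·0.5 = -4.3750
y' = 1 + 0.75·sin(3.1416)·0.5 = 1.0000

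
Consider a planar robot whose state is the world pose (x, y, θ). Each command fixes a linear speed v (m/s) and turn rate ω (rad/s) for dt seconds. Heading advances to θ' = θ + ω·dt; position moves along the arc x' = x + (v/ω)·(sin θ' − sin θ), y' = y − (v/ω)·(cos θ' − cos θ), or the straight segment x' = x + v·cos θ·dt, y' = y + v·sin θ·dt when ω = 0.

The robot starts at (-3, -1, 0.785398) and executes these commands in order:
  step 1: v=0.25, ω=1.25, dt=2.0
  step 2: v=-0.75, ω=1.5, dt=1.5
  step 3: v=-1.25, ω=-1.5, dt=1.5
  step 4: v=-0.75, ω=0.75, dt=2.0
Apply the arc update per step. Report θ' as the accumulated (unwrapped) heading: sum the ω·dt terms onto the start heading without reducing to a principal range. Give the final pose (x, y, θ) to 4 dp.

(-1.6004, 2.6991, 4.7854)

step 1: θ'=3.2854 (R=0.2000) → pose (-3.1701, -0.6606, 3.2854)
step 2: θ'=5.5354 (R=-0.5000) → pose (-2.9017, 0.2008, 5.5354)
step 3: θ'=3.2854 (R=0.8333) → pose (-2.4545, 1.6365, 3.2854)
step 4: θ'=4.7854 (R=-1.0000) → pose (-1.6004, 2.6991, 4.7854)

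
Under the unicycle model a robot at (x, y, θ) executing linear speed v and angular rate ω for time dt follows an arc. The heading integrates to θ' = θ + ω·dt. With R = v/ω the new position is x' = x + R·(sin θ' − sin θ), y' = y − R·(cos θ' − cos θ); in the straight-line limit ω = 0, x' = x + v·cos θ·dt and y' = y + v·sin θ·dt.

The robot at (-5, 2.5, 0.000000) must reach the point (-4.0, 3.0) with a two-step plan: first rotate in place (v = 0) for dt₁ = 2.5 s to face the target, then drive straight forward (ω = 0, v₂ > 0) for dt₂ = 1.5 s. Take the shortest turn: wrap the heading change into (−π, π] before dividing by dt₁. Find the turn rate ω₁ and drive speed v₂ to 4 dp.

heading to target = atan2(3−2.5, -4−-5) = 0.4636
Δθ = wrap(0.4636 − 0.0000) = 0.4636; ω₁ = Δθ/dt₁ = 0.1855
distance = √((-4−-5)² + (3−2.5)²) = 1.1180; v₂ = distance/dt₂ = 0.7454

ω₁ = 0.1855, v₂ = 0.7454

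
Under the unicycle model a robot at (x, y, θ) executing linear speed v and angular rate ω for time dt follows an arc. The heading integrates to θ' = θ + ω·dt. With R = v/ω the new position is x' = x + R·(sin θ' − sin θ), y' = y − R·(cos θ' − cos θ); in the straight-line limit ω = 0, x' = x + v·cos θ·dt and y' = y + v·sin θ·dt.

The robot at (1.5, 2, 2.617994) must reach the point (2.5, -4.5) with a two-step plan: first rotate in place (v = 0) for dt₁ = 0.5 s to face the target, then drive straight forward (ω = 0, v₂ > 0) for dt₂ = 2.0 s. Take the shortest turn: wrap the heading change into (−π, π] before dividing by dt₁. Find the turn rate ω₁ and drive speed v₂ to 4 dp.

heading to target = atan2(-4.5−2, 2.5−1.5) = -1.4181
Δθ = wrap(-1.4181 − 2.6180) = 2.2470; ω₁ = Δθ/dt₁ = 4.4941
distance = √((2.5−1.5)² + (-4.5−2)²) = 6.5765; v₂ = distance/dt₂ = 3.2882

ω₁ = 4.4941, v₂ = 3.2882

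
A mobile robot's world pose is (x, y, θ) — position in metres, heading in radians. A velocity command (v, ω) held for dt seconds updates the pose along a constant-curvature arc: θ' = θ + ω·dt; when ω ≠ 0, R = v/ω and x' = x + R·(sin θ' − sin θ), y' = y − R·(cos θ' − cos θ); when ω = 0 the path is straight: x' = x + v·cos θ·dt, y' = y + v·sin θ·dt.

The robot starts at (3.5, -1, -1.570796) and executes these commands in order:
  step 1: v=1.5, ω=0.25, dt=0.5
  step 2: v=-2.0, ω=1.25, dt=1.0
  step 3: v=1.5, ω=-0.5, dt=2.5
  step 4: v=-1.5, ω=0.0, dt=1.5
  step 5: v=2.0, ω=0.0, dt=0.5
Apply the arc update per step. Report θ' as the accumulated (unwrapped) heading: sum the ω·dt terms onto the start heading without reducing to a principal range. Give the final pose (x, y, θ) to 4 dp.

(4.5077, -1.7065, -1.4458)

step 1: θ'=-1.4458 (R=6.0000) → pose (3.5468, -1.7480, -1.4458)
step 2: θ'=-0.1958 (R=-1.6000) → pose (2.2706, -0.3781, -0.1958)
step 3: θ'=-1.4458 (R=-3.0000) → pose (4.6635, -2.9468, -1.4458)
step 4: θ'=-1.4458 (straight) → pose (4.3830, -0.7143, -1.4458)
step 5: θ'=-1.4458 (straight) → pose (4.5077, -1.7065, -1.4458)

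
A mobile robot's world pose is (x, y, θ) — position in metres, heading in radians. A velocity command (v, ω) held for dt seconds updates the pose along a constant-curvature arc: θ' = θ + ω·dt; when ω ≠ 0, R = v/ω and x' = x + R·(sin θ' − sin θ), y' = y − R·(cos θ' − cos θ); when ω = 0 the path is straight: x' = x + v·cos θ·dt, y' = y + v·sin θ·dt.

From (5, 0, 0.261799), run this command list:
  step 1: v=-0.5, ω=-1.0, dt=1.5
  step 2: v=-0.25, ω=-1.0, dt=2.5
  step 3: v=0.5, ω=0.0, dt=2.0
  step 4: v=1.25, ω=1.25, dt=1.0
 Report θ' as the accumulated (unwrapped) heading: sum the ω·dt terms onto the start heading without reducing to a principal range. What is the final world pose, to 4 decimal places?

step 1: θ'=-1.2382 (R=0.5000) → pose (4.3980, 0.3197, -1.2382)
step 2: θ'=-3.7382 (R=0.2500) → pose (4.7748, 0.6082, -3.7382)
step 3: θ'=-3.7382 (straight) → pose (3.9475, 1.1700, -3.7382)
step 4: θ'=-2.4882 (R=1.0000) → pose (2.7778, 1.1368, -2.4882)

(2.7778, 1.1368, -2.4882)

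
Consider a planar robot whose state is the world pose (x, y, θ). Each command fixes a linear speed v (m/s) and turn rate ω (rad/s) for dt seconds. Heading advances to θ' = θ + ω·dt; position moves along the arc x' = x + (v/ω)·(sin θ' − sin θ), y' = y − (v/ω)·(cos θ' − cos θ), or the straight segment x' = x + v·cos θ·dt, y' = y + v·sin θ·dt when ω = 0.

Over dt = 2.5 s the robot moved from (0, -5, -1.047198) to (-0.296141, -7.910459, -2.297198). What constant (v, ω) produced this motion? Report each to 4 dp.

v = 1.2500, ω = -0.5000

Δθ = -2.297198 − -1.047198 = -1.250000
ω = Δθ/dt = -1.250000/2.5 = -0.5000
R = −Δy/(cos θ' − cos θ) = -2.5000
v = R·ω = -2.5000·-0.5000 = 1.2500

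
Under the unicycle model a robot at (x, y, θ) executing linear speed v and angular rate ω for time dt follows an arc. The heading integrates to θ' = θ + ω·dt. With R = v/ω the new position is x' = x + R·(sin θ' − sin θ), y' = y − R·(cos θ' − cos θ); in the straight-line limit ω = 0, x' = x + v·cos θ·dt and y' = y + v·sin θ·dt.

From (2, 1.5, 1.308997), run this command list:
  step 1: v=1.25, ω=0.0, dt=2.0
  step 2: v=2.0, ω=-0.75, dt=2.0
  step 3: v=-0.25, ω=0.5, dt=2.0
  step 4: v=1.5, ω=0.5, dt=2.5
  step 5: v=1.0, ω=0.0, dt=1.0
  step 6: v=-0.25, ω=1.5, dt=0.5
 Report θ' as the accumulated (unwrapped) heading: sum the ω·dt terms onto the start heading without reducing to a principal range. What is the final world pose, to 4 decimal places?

step 1: θ'=1.3090 (straight) → pose (2.6470, 3.9148, 1.3090)
step 2: θ'=-0.1910 (R=-2.6667) → pose (5.7291, 5.8428, -0.1910)
step 3: θ'=0.8090 (R=-0.5000) → pose (5.2724, 5.6970, 0.8090)
step 4: θ'=2.0590 (R=3.0000) → pose (5.7511, 9.1748, 2.0590)
step 5: θ'=2.0590 (straight) → pose (5.2821, 10.0580, 2.0590)
step 6: θ'=2.8090 (R=-0.1667) → pose (5.3749, 9.9786, 2.8090)

(5.3749, 9.9786, 2.8090)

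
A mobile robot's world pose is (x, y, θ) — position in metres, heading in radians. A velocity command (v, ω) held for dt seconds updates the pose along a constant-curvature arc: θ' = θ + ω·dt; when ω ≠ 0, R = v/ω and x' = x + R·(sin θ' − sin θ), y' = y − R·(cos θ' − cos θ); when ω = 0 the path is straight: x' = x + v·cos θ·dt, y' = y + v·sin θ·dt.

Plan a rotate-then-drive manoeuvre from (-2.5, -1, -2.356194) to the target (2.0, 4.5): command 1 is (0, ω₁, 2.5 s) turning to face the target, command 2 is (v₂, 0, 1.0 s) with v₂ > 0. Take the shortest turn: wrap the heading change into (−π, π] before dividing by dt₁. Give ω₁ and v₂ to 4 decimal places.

heading to target = atan2(4.5−-1, 2−-2.5) = 0.8851
Δθ = wrap(0.8851 − -2.3562) = -3.0419; ω₁ = Δθ/dt₁ = -1.2168
distance = √((2−-2.5)² + (4.5−-1)²) = 7.1063; v₂ = distance/dt₂ = 7.1063

ω₁ = -1.2168, v₂ = 7.1063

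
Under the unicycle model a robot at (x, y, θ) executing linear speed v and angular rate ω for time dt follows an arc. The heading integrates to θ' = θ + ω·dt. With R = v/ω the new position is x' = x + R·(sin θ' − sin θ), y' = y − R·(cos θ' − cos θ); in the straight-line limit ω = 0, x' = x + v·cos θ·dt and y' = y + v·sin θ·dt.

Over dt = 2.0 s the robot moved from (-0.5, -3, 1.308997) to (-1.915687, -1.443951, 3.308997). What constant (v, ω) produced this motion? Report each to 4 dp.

Δθ = 3.308997 − 1.308997 = 2.000000
ω = Δθ/dt = 2.000000/2.0 = 1.0000
R = −Δy/(cos θ' − cos θ) = 1.2500
v = R·ω = 1.2500·1.0000 = 1.2500

v = 1.2500, ω = 1.0000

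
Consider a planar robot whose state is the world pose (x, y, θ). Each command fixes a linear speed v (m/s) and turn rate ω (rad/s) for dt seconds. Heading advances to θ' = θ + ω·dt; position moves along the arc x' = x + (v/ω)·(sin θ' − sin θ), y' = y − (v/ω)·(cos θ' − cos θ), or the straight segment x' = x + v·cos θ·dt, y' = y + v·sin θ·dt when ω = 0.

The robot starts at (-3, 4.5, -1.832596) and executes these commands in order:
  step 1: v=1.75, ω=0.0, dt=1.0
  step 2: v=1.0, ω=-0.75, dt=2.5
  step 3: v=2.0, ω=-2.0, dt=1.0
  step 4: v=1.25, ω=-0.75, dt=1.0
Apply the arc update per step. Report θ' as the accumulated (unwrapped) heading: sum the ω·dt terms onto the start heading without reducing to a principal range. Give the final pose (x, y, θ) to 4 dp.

(-4.2675, 3.9555, -6.4576)

step 1: θ'=-1.8326 (straight) → pose (-3.4529, 2.8096, -1.8326)
step 2: θ'=-3.7076 (R=-1.3333) → pose (-5.4559, 2.0293, -3.7076)
step 3: θ'=-5.7076 (R=-1.0000) → pose (-5.4639, 3.7122, -5.7076)
step 4: θ'=-6.4576 (R=-1.6667) → pose (-4.2675, 3.9555, -6.4576)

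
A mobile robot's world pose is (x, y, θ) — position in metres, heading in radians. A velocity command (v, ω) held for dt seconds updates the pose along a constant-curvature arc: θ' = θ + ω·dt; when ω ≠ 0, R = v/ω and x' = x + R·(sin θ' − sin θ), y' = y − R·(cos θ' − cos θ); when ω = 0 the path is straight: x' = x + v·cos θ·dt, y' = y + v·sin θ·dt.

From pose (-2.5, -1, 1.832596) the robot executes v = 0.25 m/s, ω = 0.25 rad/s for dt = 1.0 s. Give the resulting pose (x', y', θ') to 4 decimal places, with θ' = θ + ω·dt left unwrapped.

θ' = 1.8326 + 0.25·1.0 = 2.0826
R = v/ω = 0.25/0.25 = 1.0000
x' = -2.5 + 1.0000·(sin 2.0826 − sin 1.8326) = -2.5941
y' = -1 − 1.0000·(cos 2.0826 − cos 1.8326) = -0.7691

(-2.5941, -0.7691, 2.0826)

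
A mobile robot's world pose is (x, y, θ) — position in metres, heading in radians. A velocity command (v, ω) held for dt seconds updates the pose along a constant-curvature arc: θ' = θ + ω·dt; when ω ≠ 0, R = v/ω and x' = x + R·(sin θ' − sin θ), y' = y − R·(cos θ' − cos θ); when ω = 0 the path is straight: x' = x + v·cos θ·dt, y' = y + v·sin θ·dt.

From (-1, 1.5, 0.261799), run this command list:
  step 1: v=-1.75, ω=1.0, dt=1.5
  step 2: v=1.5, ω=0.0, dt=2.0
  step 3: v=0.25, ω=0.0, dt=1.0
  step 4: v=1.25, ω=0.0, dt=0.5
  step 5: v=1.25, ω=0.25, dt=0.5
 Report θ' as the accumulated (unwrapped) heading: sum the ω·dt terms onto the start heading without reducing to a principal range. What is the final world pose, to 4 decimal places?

step 1: θ'=1.7618 (R=-1.7500) → pose (-2.2652, -0.5226, 1.7618)
step 2: θ'=1.7618 (straight) → pose (-2.8348, 2.4228, 1.7618)
step 3: θ'=1.7618 (straight) → pose (-2.8822, 2.6683, 1.7618)
step 4: θ'=1.7618 (straight) → pose (-3.0009, 3.2819, 1.7618)
step 5: θ'=1.8868 (R=5.0000) → pose (-3.1575, 3.8866, 1.8868)

(-3.1575, 3.8866, 1.8868)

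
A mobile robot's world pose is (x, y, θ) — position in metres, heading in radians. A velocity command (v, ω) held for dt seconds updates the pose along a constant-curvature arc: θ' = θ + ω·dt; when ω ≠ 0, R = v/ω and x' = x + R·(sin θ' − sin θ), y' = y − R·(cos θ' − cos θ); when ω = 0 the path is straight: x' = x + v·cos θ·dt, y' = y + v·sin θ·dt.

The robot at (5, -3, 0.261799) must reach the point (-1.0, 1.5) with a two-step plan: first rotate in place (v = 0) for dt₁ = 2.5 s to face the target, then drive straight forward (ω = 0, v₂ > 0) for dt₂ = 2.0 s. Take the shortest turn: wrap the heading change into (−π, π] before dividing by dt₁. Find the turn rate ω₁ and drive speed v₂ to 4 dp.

heading to target = atan2(1.5−-3, -1−5) = 2.4981
Δθ = wrap(2.4981 − 0.2618) = 2.2363; ω₁ = Δθ/dt₁ = 0.8945
distance = √((-1−5)² + (1.5−-3)²) = 7.5000; v₂ = distance/dt₂ = 3.7500

ω₁ = 0.8945, v₂ = 3.7500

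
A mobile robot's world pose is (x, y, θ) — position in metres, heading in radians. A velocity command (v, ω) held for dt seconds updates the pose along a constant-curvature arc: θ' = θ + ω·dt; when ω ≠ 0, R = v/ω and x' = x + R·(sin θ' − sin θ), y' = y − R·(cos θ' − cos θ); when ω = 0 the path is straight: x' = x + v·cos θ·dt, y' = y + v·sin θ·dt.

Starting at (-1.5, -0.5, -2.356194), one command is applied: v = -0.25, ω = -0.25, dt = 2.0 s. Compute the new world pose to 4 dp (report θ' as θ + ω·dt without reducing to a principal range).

θ' = -2.3562 + -0.25·2.0 = -2.8562
R = v/ω = -0.25/-0.25 = 1.0000
x' = -1.5 + 1.0000·(sin -2.8562 − sin -2.3562) = -1.0744
y' = -0.5 − 1.0000·(cos -2.8562 − cos -2.3562) = -0.2476

(-1.0744, -0.2476, -2.8562)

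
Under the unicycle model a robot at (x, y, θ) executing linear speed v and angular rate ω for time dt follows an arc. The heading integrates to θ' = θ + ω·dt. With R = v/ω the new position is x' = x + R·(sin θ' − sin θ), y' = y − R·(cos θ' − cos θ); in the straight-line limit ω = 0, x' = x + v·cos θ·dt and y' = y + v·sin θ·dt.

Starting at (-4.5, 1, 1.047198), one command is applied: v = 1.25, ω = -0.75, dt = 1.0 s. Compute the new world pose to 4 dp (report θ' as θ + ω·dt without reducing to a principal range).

θ' = 1.0472 + -0.75·1.0 = 0.2972
R = v/ω = 1.25/-0.75 = -1.6667
x' = -4.5 + -1.6667·(sin 0.2972 − sin 1.0472) = -3.5447
y' = 1 − -1.6667·(cos 0.2972 − cos 1.0472) = 1.7603

(-3.5447, 1.7603, 0.2972)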